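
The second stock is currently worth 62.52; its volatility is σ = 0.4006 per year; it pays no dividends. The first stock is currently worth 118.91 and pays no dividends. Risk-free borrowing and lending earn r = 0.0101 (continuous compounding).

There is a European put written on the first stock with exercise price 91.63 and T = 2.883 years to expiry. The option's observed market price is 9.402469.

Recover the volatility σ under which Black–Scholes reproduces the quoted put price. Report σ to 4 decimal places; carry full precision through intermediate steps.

sigma = 0.3046

At σ = 0.3046 the Black–Scholes value reproduces the quote:
σ√T = 0.3046·√2.883 = 0.517193
d₁ = (ln(S/K) + (r+σ²/2)T) / (σ√T) = (ln(118.91/91.63) + (0.0101+0.3046²/2)·2.883) / 0.517193 = (0.260608 + 0.162862) / 0.517193 = 0.818787
d₂ = d₁ − σ√T = 0.818787 − 0.517193 = 0.301595
e^{−rT} = 0.971302
N(−d₁) = 0.206454,  N(−d₂) = 0.381481
V = K·e^{−rT}·N(−d₂) − S·N(−d₁) = 33.951910 − 24.549441 = 9.402469 (the quoted price), and the Black–Scholes price is strictly increasing in σ, so σ is unique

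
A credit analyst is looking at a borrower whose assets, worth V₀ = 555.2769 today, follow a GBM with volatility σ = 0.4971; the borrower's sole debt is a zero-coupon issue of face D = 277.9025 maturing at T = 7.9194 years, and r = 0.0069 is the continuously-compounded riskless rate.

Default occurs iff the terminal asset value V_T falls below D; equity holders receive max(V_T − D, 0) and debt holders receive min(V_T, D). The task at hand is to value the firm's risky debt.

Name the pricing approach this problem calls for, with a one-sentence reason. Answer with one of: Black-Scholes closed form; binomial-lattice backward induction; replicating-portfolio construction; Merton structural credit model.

Key observation: the question is about default risk generated by asset-value dynamics against a debt face of 277.9025 — the structural framework prices exactly that.

framework: Merton structural credit model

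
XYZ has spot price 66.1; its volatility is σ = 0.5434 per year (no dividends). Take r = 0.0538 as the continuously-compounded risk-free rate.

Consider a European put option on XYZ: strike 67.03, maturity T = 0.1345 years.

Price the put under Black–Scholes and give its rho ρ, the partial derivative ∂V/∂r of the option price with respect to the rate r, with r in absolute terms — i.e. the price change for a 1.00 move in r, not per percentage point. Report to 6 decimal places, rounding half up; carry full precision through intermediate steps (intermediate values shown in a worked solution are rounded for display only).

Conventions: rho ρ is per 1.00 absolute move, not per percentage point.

σ√T = 0.5434·√0.1345 = 0.199288
d₁ = (ln(S/K) + (r+σ²/2)T) / (σ√T) = (ln(66.1/67.03) + (0.0538+0.5434²/2)·0.1345) / 0.199288 = (-0.013972 + 0.027094) / 0.199288 = 0.065846
d₂ = d₁ − σ√T = 0.065846 − 0.199288 = -0.133441
e^{−rT} = 0.992790
N(−d₁) = 0.473750,  N(−d₂) = 0.553078
Put price V = K·e^{−rT}·N(−d₂) − S·N(−d₁) = 36.805515 − 31.314879 = 5.490636
ρ = −K·T·e^{−rT}·N(−d₂) = -4.950342

price = 5.490636
ρ = -4.950342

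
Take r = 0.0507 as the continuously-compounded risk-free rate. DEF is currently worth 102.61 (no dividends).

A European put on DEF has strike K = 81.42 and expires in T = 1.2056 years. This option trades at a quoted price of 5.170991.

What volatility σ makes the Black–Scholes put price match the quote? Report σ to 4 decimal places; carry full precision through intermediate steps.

At σ = 0.3786 the Black–Scholes value reproduces the quote:
σ√T = 0.3786·√1.2056 = 0.415702
d₁ = (ln(S/K) + (r+σ²/2)T) / (σ√T) = (ln(102.61/81.42) + (0.0507+0.3786²/2)·1.2056) / 0.415702 = (0.231314 + 0.147528) / 0.415702 = 0.911332
d₂ = d₁ − σ√T = 0.911332 − 0.415702 = 0.495630
e^{−rT} = 0.940707
N(−d₁) = 0.181060,  N(−d₂) = 0.310078
V = K·e^{−rT}·N(−d₂) − S·N(−d₁) = 23.749591 − 18.578600 = 5.170991 (the quoted price), and the Black–Scholes price is strictly increasing in σ, so σ is unique

sigma = 0.3786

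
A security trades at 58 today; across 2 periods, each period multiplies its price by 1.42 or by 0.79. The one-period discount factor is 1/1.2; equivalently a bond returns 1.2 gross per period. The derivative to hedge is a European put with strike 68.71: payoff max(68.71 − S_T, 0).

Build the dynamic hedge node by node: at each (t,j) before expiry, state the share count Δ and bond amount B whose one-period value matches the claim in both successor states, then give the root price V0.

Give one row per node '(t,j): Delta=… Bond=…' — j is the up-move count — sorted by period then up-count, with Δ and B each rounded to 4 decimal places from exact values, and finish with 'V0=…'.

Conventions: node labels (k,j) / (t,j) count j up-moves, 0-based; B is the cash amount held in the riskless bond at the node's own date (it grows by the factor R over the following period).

The replicating-portfolio and risk-neutral prices coincide; use p* = (1.2−0.79)/(1.42−0.79) = 0.6508 for the latter.
Terminal payoffs: V(2,0)=32.5122, V(2,1)=3.6456, V(2,2)=0.0000
  t=1,j=0: stock 45.8200 → up 65.0644 (V=3.6456), down 36.1978 (V=32.5122). Price 11.4383; hedge Δ=-1.0000, bond B=57.2583.
  t=1,j=1: stock 82.3600 → up 116.9512 (V=0.0000), down 65.0644 (V=3.6456). Price 1.0609; hedge Δ=-0.0703, bond B=6.8476.
  t=0,j=0: stock 58.0000 → up 82.3600 (V=1.0609), down 45.8200 (V=11.4383). Price 3.9040; hedge Δ=-0.2840, bond B=20.3761.
As a check, the time-0 holding Δ(0,0)·S0 + B(0,0) comes to 3.9040 — exactly V0.

(0,0): Delta=-0.2840 Bond=20.3761
(1,0): Delta=-1.0000 Bond=57.2583
(1,1): Delta=-0.0703 Bond=6.8476
V0=3.9040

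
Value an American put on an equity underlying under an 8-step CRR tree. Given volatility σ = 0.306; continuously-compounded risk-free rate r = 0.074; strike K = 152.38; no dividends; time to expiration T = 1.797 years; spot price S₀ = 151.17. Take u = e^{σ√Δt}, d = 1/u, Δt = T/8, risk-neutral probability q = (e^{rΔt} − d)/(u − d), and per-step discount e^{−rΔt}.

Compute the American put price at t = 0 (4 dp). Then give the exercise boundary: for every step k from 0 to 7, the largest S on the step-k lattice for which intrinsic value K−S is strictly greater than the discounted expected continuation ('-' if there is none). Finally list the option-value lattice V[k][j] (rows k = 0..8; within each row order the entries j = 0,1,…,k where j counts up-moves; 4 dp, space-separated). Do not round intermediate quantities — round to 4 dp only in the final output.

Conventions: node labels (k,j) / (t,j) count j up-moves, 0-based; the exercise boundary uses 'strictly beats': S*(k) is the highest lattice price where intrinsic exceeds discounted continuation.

params: Δt=0.22462 u=1.15607 d=0.86500 q=0.52139 e^(-rΔt)=0.98352
t_8 payoffs: 105.0007 89.0576 67.7495 39.2712 1.2100 0.0000 0.0000 0.0000 0.0000
t_7: node(7,0) S=54.7738 payoff=97.6062 vs cont=95.0942 → 97.6062 [stop]  node(7,1) S=73.2053 payoff=79.1747 vs cont=76.6628 → 79.1747 [stop]  node(7,2) S=97.8389 payoff=54.5411 vs cont=52.0291 → 54.5411 [stop]  node(7,3) S=130.7618 payoff=21.6182 vs cont=19.1062 → 21.6182 [stop]  node(7,4) S=174.7633 payoff=0.0000 vs cont=0.5696 → 0.5696 [wait]  node(7,5) S=233.5714 payoff=0.0000 vs cont=0.0000 → 0.0000 [wait]  node(7,6) S=312.1684 payoff=0.0000 vs cont=0.0000 → 0.0000 [wait]  node(7,7) S=417.2134 payoff=0.0000 vs cont=0.0000 → 0.0000 [wait]  ⇒ S*(7)=130.7618
t_6: node(6,0) S=63.3224 payoff=89.0576 vs cont=86.5456 → 89.0576 [stop]  node(6,1) S=84.6305 payoff=67.7495 vs cont=65.2375 → 67.7495 [stop]  node(6,2) S=113.1088 payoff=39.2712 vs cont=36.7593 → 39.2712 [stop]  node(6,3) S=151.1700 payoff=1.2100 vs cont=10.4682 → 10.4682 [wait]  node(6,4) S=202.0389 payoff=0.0000 vs cont=0.2681 → 0.2681 [wait]  node(6,5) S=270.0252 payoff=0.0000 vs cont=0.0000 → 0.0000 [wait]  node(6,6) S=360.8889 payoff=0.0000 vs cont=0.0000 → 0.0000 [wait]  ⇒ S*(6)=113.1088
t_5: node(5,0) S=73.2053 payoff=79.1747 vs cont=76.6628 → 79.1747 [stop]  node(5,1) S=97.8389 payoff=54.5411 vs cont=52.0291 → 54.5411 [stop]  node(5,2) S=130.7618 payoff=21.6182 vs cont=23.8538 → 23.8538 [wait]  node(5,3) S=174.7633 payoff=0.0000 vs cont=5.0651 → 5.0651 [wait]  node(5,4) S=233.5714 payoff=0.0000 vs cont=0.1262 → 0.1262 [wait]  node(5,5) S=312.1684 payoff=0.0000 vs cont=0.0000 → 0.0000 [wait]  ⇒ S*(5)=97.8389
t_4: node(4,0) S=84.6305 payoff=67.7495 vs cont=65.2375 → 67.7495 [stop]  node(4,1) S=113.1088 payoff=39.2712 vs cont=37.9057 → 39.2712 [stop]  node(4,2) S=151.1700 payoff=1.2100 vs cont=13.8258 → 13.8258 [wait]  node(4,3) S=202.0389 payoff=0.0000 vs cont=2.4489 → 2.4489 [wait]  node(4,4) S=270.0252 payoff=0.0000 vs cont=0.0594 → 0.0594 [wait]  ⇒ S*(4)=113.1088
t_3: node(3,0) S=97.8389 payoff=54.5411 vs cont=52.0291 → 54.5411 [stop]  node(3,1) S=130.7618 payoff=21.6182 vs cont=25.5755 → 25.5755 [wait]  node(3,2) S=174.7633 payoff=0.0000 vs cont=7.7639 → 7.7639 [wait]  node(3,3) S=233.5714 payoff=0.0000 vs cont=1.1832 → 1.1832 [wait]  ⇒ S*(3)=97.8389
t_2: node(2,0) S=113.1088 payoff=39.2712 vs cont=38.7886 → 39.2712 [stop]  node(2,1) S=151.1700 payoff=1.2100 vs cont=16.0202 → 16.0202 [wait]  node(2,2) S=202.0389 payoff=0.0000 vs cont=4.2614 → 4.2614 [wait]  ⇒ S*(2)=113.1088
t_1: node(1,0) S=130.7618 payoff=21.6182 vs cont=26.7008 → 26.7008 [wait]  node(1,1) S=174.7633 payoff=0.0000 vs cont=9.7262 → 9.7262 [wait]  ⇒ S*(1)=-
t_0: node(0,0) S=151.1700 payoff=1.2100 vs cont=17.5562 → 17.5562 [wait]  ⇒ S*(0)=-

price = 17.5562
boundary = - - 113.1088 97.8389 113.1088 97.8389 113.1088 130.7618
tree:
17.5562
26.7008 9.7262
39.2712 16.0202 4.2614
54.5411 25.5755 7.7639 1.1832
67.7495 39.2712 13.8258 2.4489 0.0594
79.1747 54.5411 23.8538 5.0651 0.1262 0.0000
89.0576 67.7495 39.2712 10.4682 0.2681 0.0000 0.0000
97.6062 79.1747 54.5411 21.6182 0.5696 0.0000 0.0000 0.0000
105.0007 89.0576 67.7495 39.2712 1.2100 0.0000 0.0000 0.0000 0.0000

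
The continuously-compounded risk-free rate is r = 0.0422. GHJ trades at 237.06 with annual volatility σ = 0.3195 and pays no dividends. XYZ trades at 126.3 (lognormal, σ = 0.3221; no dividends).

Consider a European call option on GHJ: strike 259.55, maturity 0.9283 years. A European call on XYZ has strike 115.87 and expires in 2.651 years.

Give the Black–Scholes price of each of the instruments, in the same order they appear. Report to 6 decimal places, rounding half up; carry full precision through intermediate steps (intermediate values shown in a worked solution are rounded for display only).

price(GHJ call K=259.55) = 23.916017
price(XYZ call K=115.87) = 36.755898

[GHJ call K=259.55]
σ√T = 0.3195·√0.9283 = 0.307833
d₁ = (ln(S/K) + (r+σ²/2)T) / (σ√T) = (ln(237.06/259.55) + (0.0422+0.3195²/2)·0.9283) / 0.307833 = (-0.090636 + 0.086555) / 0.307833 = -0.013258
d₂ = d₁ − σ√T = -0.013258 − 0.307833 = -0.321091
e^{−rT} = 0.961583
N(d₁) = 0.494711,  N(d₂) = 0.374071
price = S·N(d₁) − K·e^{−rT}·N(d₂) = 117.276175 − 93.360157 = 23.916017
[XYZ call K=115.87]
σ√T = 0.3221·√2.651 = 0.524440
d₁ = (ln(S/K) + (r+σ²/2)T) / (σ√T) = (ln(126.3/115.87) + (0.0422+0.3221²/2)·2.651) / 0.524440 = (0.086191 + 0.249391) / 0.524440 = 0.639886
d₂ = d₁ − σ√T = 0.639886 − 0.524440 = 0.115447
e^{−rT} = 0.894159
N(d₁) = 0.738877,  N(d₂) = 0.545954
price = S·N(d₁) − K·e^{−rT}·N(d₂) = 93.320138 − 56.564240 = 36.755898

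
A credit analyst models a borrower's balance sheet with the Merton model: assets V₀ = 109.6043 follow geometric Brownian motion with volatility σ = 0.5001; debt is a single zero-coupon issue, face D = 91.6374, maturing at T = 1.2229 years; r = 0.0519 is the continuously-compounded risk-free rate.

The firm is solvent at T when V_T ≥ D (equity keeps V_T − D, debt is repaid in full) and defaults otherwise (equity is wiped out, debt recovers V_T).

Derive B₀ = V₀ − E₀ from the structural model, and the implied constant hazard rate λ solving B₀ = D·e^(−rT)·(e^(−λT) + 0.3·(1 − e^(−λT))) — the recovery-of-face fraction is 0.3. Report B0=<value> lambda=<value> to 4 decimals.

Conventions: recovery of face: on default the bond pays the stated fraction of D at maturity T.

B0=74.5434 lambda=0.1727

Apply the equity-as-call identities (strike 91.6374, horizon 1.2229 years):
d₁ = [ln(V₀/D) + (r + σ²/2)T] / (σ√T)
   = [ln(109.6043/91.6374) + (0.0519 + 0.5·0.5001²)·1.2229] / (0.5001·√1.2229)
   = [0.179037 + 0.216392] / 0.553035 = 0.715017
d₂ = d₁ − σ√T = 0.715017 − 0.553035 = 0.161983
N(d₁) = 0.762701,  N(d₂) = 0.564340,  e^(−rT) = 0.938504
E₀ = V₀·N(d₁) − D·e^(−rT)·N(d₂)
   = 109.6043·0.762701 − 91.6374·0.938504·0.564340 = 35.060879
B₀ = V₀ − E₀ = 109.6043 − 35.060879 = 74.543421
e^(−λT) = (B₀·e^(rT)/D − 0.3)/(1 − 0.3) = (74.5434·1.065526/91.6374 − 0.3)/0.7 = 0.80966171
λ = −ln(0.80966171)/1.2229 = 0.172654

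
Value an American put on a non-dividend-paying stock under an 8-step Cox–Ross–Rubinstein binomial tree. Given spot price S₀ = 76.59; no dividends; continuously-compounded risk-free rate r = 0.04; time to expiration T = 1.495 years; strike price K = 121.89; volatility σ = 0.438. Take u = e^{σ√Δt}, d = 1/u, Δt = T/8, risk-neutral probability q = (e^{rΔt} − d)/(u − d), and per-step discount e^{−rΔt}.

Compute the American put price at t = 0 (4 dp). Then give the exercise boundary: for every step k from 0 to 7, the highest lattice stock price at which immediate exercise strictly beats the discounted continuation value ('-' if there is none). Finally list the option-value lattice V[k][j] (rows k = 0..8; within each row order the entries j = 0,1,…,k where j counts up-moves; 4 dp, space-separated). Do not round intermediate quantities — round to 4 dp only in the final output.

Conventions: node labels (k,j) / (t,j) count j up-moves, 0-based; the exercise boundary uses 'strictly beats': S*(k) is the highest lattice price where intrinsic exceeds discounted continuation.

price = 47.4954
boundary = - 63.3784 52.4458 63.3784 52.4458 63.3784 76.5900 92.5556
tree:
47.4954
58.5116 35.9510
69.4442 46.6407 24.5879
78.4910 58.5116 34.1287 14.3270
85.9772 69.4442 45.6785 21.7766 6.2377
92.1721 78.4910 58.5116 32.0769 10.6230 1.4411
97.2983 85.9772 69.4442 45.3000 17.8241 2.7524 0.0000
101.5403 92.1721 78.4910 58.5116 29.3344 5.2570 0.0000 0.0000
105.0506 97.2983 85.9772 69.4442 45.3000 10.0406 0.0000 0.0000 0.0000

Δt=0.18688  u=1.20846  d=0.82750  q=0.47250  discount=0.99255
step 8 (expiry): payoffs max(K−S,0) = 105.0506 97.2983 85.9772 69.4442 45.3000 10.0406 0.0000 0.0000 0.0000
step 7: (k=7,j=0): S=20.3497, K−S=101.5403, hold=100.6326 ⇒ V=101.5403 exercise | (k=7,j=1): S=29.7179, K−S=92.1721, hold=91.2643 ⇒ V=92.1721 exercise | (k=7,j=2): S=43.3990, K−S=78.4910, hold=77.5832 ⇒ V=78.4910 exercise | (k=7,j=3): S=63.3784, K−S=58.5116, hold=57.6039 ⇒ V=58.5116 exercise | (k=7,j=4): S=92.5556, K−S=29.3344, hold=28.4267 ⇒ V=29.3344 exercise | (k=7,j=5): S=135.1650, K−S=0.0000, hold=5.2570 ⇒ V=5.2570 continue | (k=7,j=6): S=197.3902, K−S=0.0000, hold=0.0000 ⇒ V=0.0000 continue | (k=7,j=7): S=288.2618, K−S=0.0000, hold=0.0000 ⇒ V=0.0000 continue  boundary S*=92.5556
step 6: (k=6,j=0): S=24.5917, K−S=97.2983, hold=96.3906 ⇒ V=97.2983 exercise | (k=6,j=1): S=35.9128, K−S=85.9772, hold=85.0695 ⇒ V=85.9772 exercise | (k=6,j=2): S=52.4458, K−S=69.4442, hold=68.5365 ⇒ V=69.4442 exercise | (k=6,j=3): S=76.5900, K−S=45.3000, hold=44.3923 ⇒ V=45.3000 exercise | (k=6,j=4): S=111.8494, K−S=10.0406, hold=17.8241 ⇒ V=17.8241 continue | (k=6,j=5): S=163.3409, K−S=0.0000, hold=2.7524 ⇒ V=2.7524 continue | (k=6,j=6): S=238.5373, K−S=0.0000, hold=0.0000 ⇒ V=0.0000 continue  boundary S*=76.5900
step 5: (k=5,j=0): S=29.7179, K−S=92.1721, hold=91.2643 ⇒ V=92.1721 exercise | (k=5,j=1): S=43.3990, K−S=78.4910, hold=77.5832 ⇒ V=78.4910 exercise | (k=5,j=2): S=63.3784, K−S=58.5116, hold=57.6039 ⇒ V=58.5116 exercise | (k=5,j=3): S=92.5556, K−S=29.3344, hold=32.0769 ⇒ V=32.0769 continue | (k=5,j=4): S=135.1650, K−S=0.0000, hold=10.6230 ⇒ V=10.6230 continue | (k=5,j=5): S=197.3902, K−S=0.0000, hold=1.4411 ⇒ V=1.4411 continue  boundary S*=63.3784
step 4: (k=4,j=0): S=35.9128, K−S=85.9772, hold=85.0695 ⇒ V=85.9772 exercise | (k=4,j=1): S=52.4458, K−S=69.4442, hold=68.5365 ⇒ V=69.4442 exercise | (k=4,j=2): S=76.5900, K−S=45.3000, hold=45.6785 ⇒ V=45.6785 continue | (k=4,j=3): S=111.8494, K−S=10.0406, hold=21.7766 ⇒ V=21.7766 continue | (k=4,j=4): S=163.3409, K−S=0.0000, hold=6.2377 ⇒ V=6.2377 continue  boundary S*=52.4458
step 3: (k=3,j=0): S=43.3990, K−S=78.4910, hold=77.5832 ⇒ V=78.4910 exercise | (k=3,j=1): S=63.3784, K−S=58.5116, hold=57.7814 ⇒ V=58.5116 exercise | (k=3,j=2): S=92.5556, K−S=29.3344, hold=34.1287 ⇒ V=34.1287 continue | (k=3,j=3): S=135.1650, K−S=0.0000, hold=14.3270 ⇒ V=14.3270 continue  boundary S*=63.3784
step 2: (k=2,j=0): S=52.4458, K−S=69.4442, hold=68.5365 ⇒ V=69.4442 exercise | (k=2,j=1): S=76.5900, K−S=45.3000, hold=46.6407 ⇒ V=46.6407 continue | (k=2,j=2): S=111.8494, K−S=10.0406, hold=24.5879 ⇒ V=24.5879 continue  boundary S*=52.4458
step 1: (k=1,j=0): S=63.3784, K−S=58.5116, hold=58.2326 ⇒ V=58.5116 exercise | (k=1,j=1): S=92.5556, K−S=29.3344, hold=35.9510 ⇒ V=35.9510 continue  boundary S*=63.3784
step 0: (k=0,j=0): S=76.5900, K−S=45.3000, hold=47.4954 ⇒ V=47.4954 continue  boundary S*=-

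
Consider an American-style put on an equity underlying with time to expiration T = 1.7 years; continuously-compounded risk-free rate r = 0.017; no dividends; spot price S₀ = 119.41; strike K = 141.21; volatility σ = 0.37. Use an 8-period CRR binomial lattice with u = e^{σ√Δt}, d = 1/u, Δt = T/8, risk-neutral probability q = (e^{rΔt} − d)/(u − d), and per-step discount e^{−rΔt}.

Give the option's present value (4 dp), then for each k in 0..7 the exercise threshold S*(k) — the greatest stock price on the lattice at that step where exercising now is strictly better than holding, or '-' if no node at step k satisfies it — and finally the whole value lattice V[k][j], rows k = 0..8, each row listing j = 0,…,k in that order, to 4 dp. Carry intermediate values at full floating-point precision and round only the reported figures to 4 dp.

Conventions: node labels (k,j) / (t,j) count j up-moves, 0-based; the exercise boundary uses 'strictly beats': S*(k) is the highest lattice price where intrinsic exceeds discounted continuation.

price = 35.6902
boundary = - - - 71.5845 60.3594 71.5845 84.8971 100.6855
tree:
35.6902
46.0103 24.2358
57.5325 33.2693 14.1551
69.6255 44.2317 21.0661 6.4091
80.8506 56.6686 30.4372 10.5773 1.7209
90.3155 69.6255 42.3792 17.0986 3.2466 0.0000
98.2962 80.8506 56.3129 26.8691 6.1250 0.0000 0.0000
105.0255 90.3155 69.6255 40.5245 11.5553 0.0000 0.0000 0.0000
110.6995 98.2962 80.8506 56.3129 21.8000 0.0000 0.0000 0.0000 0.0000

Δt=0.21250  u=1.18597  d=0.84319  q=0.46802  discount=0.99639
step 8 (expiry): payoffs max(K−S,0) = 110.6995 98.2962 80.8506 56.3129 21.8000 0.0000 0.0000 0.0000 0.0000
step 7: (k=7,j=0): S=36.1845, K−S=105.0255, hold=104.5163 ⇒ V=105.0255 exercise | (k=7,j=1): S=50.8945, K−S=90.3155, hold=89.8063 ⇒ V=90.3155 exercise | (k=7,j=2): S=71.5845, K−S=69.6255, hold=69.1163 ⇒ V=69.6255 exercise | (k=7,j=3): S=100.6855, K−S=40.5245, hold=40.0153 ⇒ V=40.5245 exercise | (k=7,j=4): S=141.6168, K−S=0.0000, hold=11.5553 ⇒ V=11.5553 continue | (k=7,j=5): S=199.1877, K−S=0.0000, hold=0.0000 ⇒ V=0.0000 continue | (k=7,j=6): S=280.1628, K−S=0.0000, hold=0.0000 ⇒ V=0.0000 continue | (k=7,j=7): S=394.0564, K−S=0.0000, hold=0.0000 ⇒ V=0.0000 continue  boundary S*=100.6855
step 6: (k=6,j=0): S=42.9138, K−S=98.2962, hold=97.7870 ⇒ V=98.2962 exercise | (k=6,j=1): S=60.3594, K−S=80.8506, hold=80.3414 ⇒ V=80.8506 exercise | (k=6,j=2): S=84.8971, K−S=56.3129, hold=55.8037 ⇒ V=56.3129 exercise | (k=6,j=3): S=119.4100, K−S=21.8000, hold=26.8691 ⇒ V=26.8691 continue | (k=6,j=4): S=167.9533, K−S=0.0000, hold=6.1250 ⇒ V=6.1250 continue | (k=6,j=5): S=236.2308, K−S=0.0000, hold=0.0000 ⇒ V=0.0000 continue | (k=6,j=6): S=332.2648, K−S=0.0000, hold=0.0000 ⇒ V=0.0000 continue  boundary S*=84.8971
step 5: (k=5,j=0): S=50.8945, K−S=90.3155, hold=89.8063 ⇒ V=90.3155 exercise | (k=5,j=1): S=71.5845, K−S=69.6255, hold=69.1163 ⇒ V=69.6255 exercise | (k=5,j=2): S=100.6855, K−S=40.5245, hold=42.3792 ⇒ V=42.3792 continue | (k=5,j=3): S=141.6168, K−S=0.0000, hold=17.0986 ⇒ V=17.0986 continue | (k=5,j=4): S=199.1877, K−S=0.0000, hold=3.2466 ⇒ V=3.2466 continue | (k=5,j=5): S=280.1628, K−S=0.0000, hold=0.0000 ⇒ V=0.0000 continue  boundary S*=71.5845
step 4: (k=4,j=0): S=60.3594, K−S=80.8506, hold=80.3414 ⇒ V=80.8506 exercise | (k=4,j=1): S=84.8971, K−S=56.3129, hold=56.6686 ⇒ V=56.6686 continue | (k=4,j=2): S=119.4100, K−S=21.8000, hold=30.4372 ⇒ V=30.4372 continue | (k=4,j=3): S=167.9533, K−S=0.0000, hold=10.5773 ⇒ V=10.5773 continue | (k=4,j=4): S=236.2308, K−S=0.0000, hold=1.7209 ⇒ V=1.7209 continue  boundary S*=60.3594
step 3: (k=3,j=0): S=71.5845, K−S=69.6255, hold=69.2822 ⇒ V=69.6255 exercise | (k=3,j=1): S=100.6855, K−S=40.5245, hold=44.2317 ⇒ V=44.2317 continue | (k=3,j=2): S=141.6168, K−S=0.0000, hold=21.0661 ⇒ V=21.0661 continue | (k=3,j=3): S=199.1877, K−S=0.0000, hold=6.4091 ⇒ V=6.4091 continue  boundary S*=71.5845
step 2: (k=2,j=0): S=84.8971, K−S=56.3129, hold=57.5325 ⇒ V=57.5325 continue | (k=2,j=1): S=119.4100, K−S=21.8000, hold=33.2693 ⇒ V=33.2693 continue | (k=2,j=2): S=167.9533, K−S=0.0000, hold=14.1551 ⇒ V=14.1551 continue  boundary S*=-
step 1: (k=1,j=0): S=100.6855, K−S=40.5245, hold=46.0103 ⇒ V=46.0103 continue | (k=1,j=1): S=141.6168, K−S=0.0000, hold=24.2358 ⇒ V=24.2358 continue  boundary S*=-
step 0: (k=0,j=0): S=119.4100, K−S=21.8000, hold=35.6902 ⇒ V=35.6902 continue  boundary S*=-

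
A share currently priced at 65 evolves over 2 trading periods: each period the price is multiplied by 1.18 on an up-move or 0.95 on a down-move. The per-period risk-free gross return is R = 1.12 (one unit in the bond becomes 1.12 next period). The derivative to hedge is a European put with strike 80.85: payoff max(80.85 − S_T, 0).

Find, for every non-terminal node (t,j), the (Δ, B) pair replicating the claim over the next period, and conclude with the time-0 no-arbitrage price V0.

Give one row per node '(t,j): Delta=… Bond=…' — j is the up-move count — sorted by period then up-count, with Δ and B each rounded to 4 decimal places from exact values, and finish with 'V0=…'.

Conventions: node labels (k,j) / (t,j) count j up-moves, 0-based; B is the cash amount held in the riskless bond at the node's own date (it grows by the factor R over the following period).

(0,0): Delta=-0.5738 Bond=40.9526
(1,0): Delta=-1.0000 Bond=72.1875
(1,1): Delta=-0.4526 Bond=36.5773
V0=3.6585

Since d<R<u, set p* = (R−d)/(u−d) = 0.7391; price each node as the discounted p*-expectation of its children.
Payoffs at expiry: V(2,0)=22.1875, V(2,1)=7.9850, V(2,2)=0.0000
(1,0): S=61.7500. Δ = (V_up−V_dn)/(S_up−S_dn) = (7.9850−22.1875)/(72.8650−58.6625) = -1.0000. V = [p*·7.9850 + (1−p*)·22.1875]/1.12 = 10.4375. B = V − Δ·S = 72.1875.
(1,1): S=76.7000. Δ = (V_up−V_dn)/(S_up−S_dn) = (0.0000−7.9850)/(90.5060−72.8650) = -0.4526. V = [p*·0.0000 + (1−p*)·7.9850]/1.12 = 1.8599. B = V − Δ·S = 36.5773.
(0,0): S=65.0000. Δ = (V_up−V_dn)/(S_up−S_dn) = (1.8599−10.4375)/(76.7000−61.7500) = -0.5738. V = [p*·1.8599 + (1−p*)·10.4375]/1.12 = 3.6585. B = V − Δ·S = 40.9526.
Sanity check at the root: Δ(0,0)·S0 + B(0,0) reproduces V0 = 3.6585.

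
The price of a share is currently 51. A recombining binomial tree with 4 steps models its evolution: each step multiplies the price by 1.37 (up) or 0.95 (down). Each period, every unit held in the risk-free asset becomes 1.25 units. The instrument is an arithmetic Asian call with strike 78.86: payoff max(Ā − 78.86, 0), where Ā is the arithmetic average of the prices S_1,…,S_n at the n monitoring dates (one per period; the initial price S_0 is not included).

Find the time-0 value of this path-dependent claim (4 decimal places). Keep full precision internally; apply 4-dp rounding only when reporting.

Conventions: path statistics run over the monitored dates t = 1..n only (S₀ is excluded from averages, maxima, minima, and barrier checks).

With p* = (R−d)/(u−d) = 0.7143, sum probability × payoff across the paths and divide by R^4.
Enumerate all 2^4 = 16 price paths (U = up ×1.37, D = down ×0.95); each path with k up-moves has probability p*^k·(1−p*)^(4−k).
DDDD: Ā=44.9359, payoff=0.0000, prob=0.006664
UDDD: Ā=64.8022, payoff=0.0000, prob=0.016660
DUDD: Ā=59.4472, payoff=0.0000, prob=0.016660
UUDD: Ā=85.7292, payoff=6.8692, prob=0.041649
DDUD: Ā=54.3600, payoff=0.0000, prob=0.016660
UDUD: Ā=78.3928, payoff=0.0000, prob=0.041649
DUUD: Ā=73.0378, payoff=0.0000, prob=0.041649
UUUD: Ā=105.3282, payoff=26.4682, prob=0.104123
DDDU: Ā=49.5271, payoff=0.0000, prob=0.016660
UDDU: Ā=71.4233, payoff=0.0000, prob=0.041649
DUDU: Ā=66.0683, payoff=0.0000, prob=0.041649
UUDU: Ā=95.2774, payoff=16.4174, prob=0.104123
DDUU: Ā=60.9810, payoff=0.0000, prob=0.041649
UDUU: Ā=87.9411, payoff=9.0811, prob=0.104123
DUUU: Ā=82.5861, payoff=3.7261, prob=0.104123
UUUU: Ā=119.0978, payoff=40.2378, prob=0.260308
Price = Σ prob·payoff / R^4 = 16.559258 / 2.441406 = 6.7827

price = 6.7827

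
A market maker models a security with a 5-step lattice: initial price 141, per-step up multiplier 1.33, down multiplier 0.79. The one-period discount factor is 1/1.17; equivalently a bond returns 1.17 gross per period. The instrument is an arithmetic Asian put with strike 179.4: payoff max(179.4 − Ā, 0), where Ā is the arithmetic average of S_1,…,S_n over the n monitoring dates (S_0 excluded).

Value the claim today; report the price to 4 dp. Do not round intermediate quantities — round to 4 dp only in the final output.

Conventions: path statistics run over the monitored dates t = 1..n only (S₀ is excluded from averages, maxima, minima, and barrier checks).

price = 5.2686

Risk-neutral up-probability p* = (R−d)/(u−d) = (1.17−0.79)/(1.33−0.79) = 0.7037; the claim prices as the p*-weighted sum of path payoffs discounted by R^5.
Enumerate all 2^5 = 32 price paths (U = up ×1.33, D = down ×0.79); each path with k up-moves has probability p*^k·(1−p*)^(5−k).
DDDDD: Ā=73.4425, payoff=105.9575, prob=0.002284
UDDDD: Ā=123.6438, payoff=55.7562, prob=0.005424
DUDDD: Ā=108.4158, payoff=70.9842, prob=0.005424
UUDDD: Ā=182.5228, payoff=0.0000, prob=0.012881
DDUDD: Ā=96.3857, payoff=83.0143, prob=0.005424
UDUDD: Ā=162.2695, payoff=17.1305, prob=0.012881
DUUDD: Ā=147.0415, payoff=32.3585, prob=0.012881
UUUDD: Ā=247.5509, payoff=0.0000, prob=0.030593
DDDUD: Ā=86.8819, payoff=92.5181, prob=0.005424
UDDUD: Ā=146.2695, payoff=33.1305, prob=0.012881
DUDUD: Ā=131.0415, payoff=48.3585, prob=0.012881
UUDUD: Ā=220.6141, payoff=0.0000, prob=0.030593
DDUUD: Ā=119.0113, payoff=60.3887, prob=0.012881
UDUUD: Ā=200.3609, payoff=0.0000, prob=0.030593
DUUUD: Ā=185.1329, payoff=0.0000, prob=0.030593
UUUUD: Ā=311.6794, payoff=0.0000, prob=0.072658
DDDDU: Ā=79.3739, payoff=100.0261, prob=0.005424
UDDDU: Ā=133.6294, payoff=45.7706, prob=0.012881
DUDDU: Ā=118.4014, payoff=60.9986, prob=0.012881
UUDDU: Ā=199.3340, payoff=0.0000, prob=0.030593
DDUDU: Ā=106.3713, payoff=73.0287, prob=0.012881
UDUDU: Ā=179.0808, payoff=0.3192, prob=0.030593
DUUDU: Ā=163.8528, payoff=15.5472, prob=0.030593
UUUDU: Ā=275.8534, payoff=0.0000, prob=0.072658
DDDUU: Ā=96.8675, payoff=82.5325, prob=0.012881
UDDUU: Ā=163.0807, payoff=16.3193, prob=0.030593
DUDUU: Ā=147.8527, payoff=31.5473, prob=0.030593
UUDUU: Ā=248.9166, payoff=0.0000, prob=0.072658
DDUUU: Ā=135.8226, payoff=43.5774, prob=0.030593
UDUUU: Ā=228.6634, payoff=0.0000, prob=0.072658
DUUUU: Ā=213.4354, payoff=0.0000, prob=0.072658
UUUUU: Ā=359.3279, payoff=0.0000, prob=0.172564
Price = Σ prob·payoff / R^5 = 11.551052 / 2.192448 = 5.2686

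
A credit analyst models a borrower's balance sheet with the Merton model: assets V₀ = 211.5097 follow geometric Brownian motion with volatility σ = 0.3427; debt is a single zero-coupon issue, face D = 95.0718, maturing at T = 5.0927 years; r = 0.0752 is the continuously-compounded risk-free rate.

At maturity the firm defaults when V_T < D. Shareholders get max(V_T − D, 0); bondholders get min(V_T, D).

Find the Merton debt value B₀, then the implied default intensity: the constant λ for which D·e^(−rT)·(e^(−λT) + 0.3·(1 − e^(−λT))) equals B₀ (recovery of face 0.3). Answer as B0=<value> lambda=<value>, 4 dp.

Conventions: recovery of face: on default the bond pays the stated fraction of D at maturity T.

Work the structural quantities from V₀ = 211.5097 against face 95.0718:
d₁ = [ln(V₀/D) + (r + σ²/2)T] / (σ√T)
   = [ln(211.5097/95.0718) + (0.0752 + 0.5·0.3427²)·5.0927] / (0.3427·√5.0927)
   = [0.799638 + 0.682023] / 0.773371 = 1.915847
d₂ = d₁ − σ√T = 1.915847 − 0.773371 = 1.142475
N(d₁) = 0.972308,  N(d₂) = 0.873372,  e^(−rT) = 0.681833
E₀ = V₀·N(d₁) − D·e^(−rT)·N(d₂)
   = 211.5097·0.972308 − 95.0718·0.681833·0.873372 = 149.037883
B₀ = V₀ − E₀ = 211.5097 − 149.037883 = 62.471817
e^(−λT) = (B₀·e^(rT)/D − 0.3)/(1 − 0.3) = (62.4718·1.466636/95.0718 − 0.3)/0.7 = 0.94818297
λ = −ln(0.94818297)/5.0927 = 0.010448

B0=62.4718 lambda=0.0104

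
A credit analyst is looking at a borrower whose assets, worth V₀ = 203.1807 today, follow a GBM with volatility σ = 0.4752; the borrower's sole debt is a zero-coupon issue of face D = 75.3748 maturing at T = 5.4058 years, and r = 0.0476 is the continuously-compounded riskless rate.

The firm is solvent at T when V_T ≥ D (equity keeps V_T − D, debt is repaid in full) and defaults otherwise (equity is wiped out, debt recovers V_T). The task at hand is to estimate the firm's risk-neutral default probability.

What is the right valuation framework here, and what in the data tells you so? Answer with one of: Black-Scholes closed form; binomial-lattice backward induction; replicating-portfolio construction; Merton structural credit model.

framework: Merton structural credit model

Key observation: the data describe a firm's assets (V₀ = 203.1807, GBM) and a single zero-coupon debt of face 75.3748, so credit quantities follow from equity-as-call in the structural model.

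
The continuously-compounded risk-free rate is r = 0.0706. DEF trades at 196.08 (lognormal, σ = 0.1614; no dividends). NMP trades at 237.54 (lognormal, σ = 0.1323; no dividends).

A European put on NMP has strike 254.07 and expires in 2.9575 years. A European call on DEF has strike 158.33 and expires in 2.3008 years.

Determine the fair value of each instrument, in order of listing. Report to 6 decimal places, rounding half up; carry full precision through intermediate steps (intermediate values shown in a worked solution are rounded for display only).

price(NMP put K=254.07) = 8.164199
price(DEF call K=158.33) = 62.553366

[NMP put K=254.07]
σ√T = 0.1323·√2.9575 = 0.227521
d₁ = (ln(S/K) + (r+σ²/2)T) / (σ√T) = (ln(237.54/254.07) + (0.0706+0.1323²/2)·2.9575) / 0.227521 = (-0.067274 + 0.234682) / 0.227521 = 0.735793
d₂ = d₁ − σ√T = 0.735793 − 0.227521 = 0.508272
e^{−rT} = 0.811558
N(−d₁) = 0.230928,  N(−d₂) = 0.305631
price = K·e^{−rT}·N(−d₂) − S·N(−d₁) = 63.018899 − 54.854699 = 8.164199
[DEF call K=158.33]
σ√T = 0.1614·√2.3008 = 0.244818
d₁ = (ln(S/K) + (r+σ²/2)T) / (σ√T) = (ln(196.08/158.33) + (0.0706+0.1614²/2)·2.3008) / 0.244818 = (0.213841 + 0.192404) / 0.244818 = 1.659380
d₂ = d₁ − σ√T = 1.659380 − 0.244818 = 1.414562
e^{−rT} = 0.850070
N(d₁) = 0.951480,  N(d₂) = 0.921401
price = S·N(d₁) − K·e^{−rT}·N(d₂) = 186.566264 − 124.012898 = 62.553366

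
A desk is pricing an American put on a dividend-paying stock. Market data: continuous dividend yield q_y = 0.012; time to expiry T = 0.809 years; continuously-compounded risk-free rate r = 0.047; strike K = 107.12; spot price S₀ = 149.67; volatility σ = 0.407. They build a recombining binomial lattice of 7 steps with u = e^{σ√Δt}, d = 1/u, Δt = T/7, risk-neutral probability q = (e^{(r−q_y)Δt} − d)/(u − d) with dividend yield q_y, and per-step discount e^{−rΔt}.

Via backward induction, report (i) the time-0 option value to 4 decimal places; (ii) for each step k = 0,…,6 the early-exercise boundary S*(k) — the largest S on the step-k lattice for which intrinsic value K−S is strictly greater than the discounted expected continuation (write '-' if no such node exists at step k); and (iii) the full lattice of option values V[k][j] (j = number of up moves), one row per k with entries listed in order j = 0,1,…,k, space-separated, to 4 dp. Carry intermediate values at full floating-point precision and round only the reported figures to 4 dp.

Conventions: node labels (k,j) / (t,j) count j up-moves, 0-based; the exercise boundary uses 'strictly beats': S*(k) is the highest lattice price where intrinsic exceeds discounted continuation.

params: Δt=0.11557 u=1.14839 d=0.87078 q=0.48006 e^(-rΔt)=0.99458
t_7 payoffs: 50.2998 32.1852 8.2956 0.0000 0.0000 0.0000 0.0000 0.0000
t_6: node(6,0) S=65.2519 payoff=41.8681 vs cont=41.3782 → 41.8681 [stop]  node(6,1) S=86.0545 payoff=21.0655 vs cont=20.6044 → 21.0655 [stop]  node(6,2) S=113.4891 payoff=0.0000 vs cont=4.2898 → 4.2898 [wait]  node(6,3) S=149.6700 payoff=0.0000 vs cont=0.0000 → 0.0000 [wait]  node(6,4) S=197.3855 payoff=0.0000 vs cont=0.0000 → 0.0000 [wait]  node(6,5) S=260.3129 payoff=0.0000 vs cont=0.0000 → 0.0000 [wait]  node(6,6) S=343.3019 payoff=0.0000 vs cont=0.0000 → 0.0000 [wait]  ⇒ S*(6)=86.0545
t_5: node(5,0) S=74.9348 payoff=32.1852 vs cont=31.7088 → 32.1852 [stop]  node(5,1) S=98.8244 payoff=8.2956 vs cont=12.9416 → 12.9416 [wait]  node(5,2) S=130.3300 payoff=0.0000 vs cont=2.2184 → 2.2184 [wait]  node(5,3) S=171.8799 payoff=0.0000 vs cont=0.0000 → 0.0000 [wait]  node(5,4) S=226.6760 payoff=0.0000 vs cont=0.0000 → 0.0000 [wait]  node(5,5) S=298.9413 payoff=0.0000 vs cont=0.0000 → 0.0000 [wait]  ⇒ S*(5)=74.9348
t_4: node(4,0) S=86.0545 payoff=21.0655 vs cont=22.8227 → 22.8227 [wait]  node(4,1) S=113.4891 payoff=0.0000 vs cont=7.7515 → 7.7515 [wait]  node(4,2) S=149.6700 payoff=0.0000 vs cont=1.1472 → 1.1472 [wait]  node(4,3) S=197.3855 payoff=0.0000 vs cont=0.0000 → 0.0000 [wait]  node(4,4) S=260.3129 payoff=0.0000 vs cont=0.0000 → 0.0000 [wait]  ⇒ S*(4)=-
t_3: node(3,0) S=98.8244 payoff=8.2956 vs cont=15.5031 → 15.5031 [wait]  node(3,1) S=130.3300 payoff=0.0000 vs cont=4.5562 → 4.5562 [wait]  node(3,2) S=171.8799 payoff=0.0000 vs cont=0.5932 → 0.5932 [wait]  node(3,3) S=226.6760 payoff=0.0000 vs cont=0.0000 → 0.0000 [wait]  ⇒ S*(3)=-
t_2: node(2,0) S=113.4891 payoff=0.0000 vs cont=10.1924 → 10.1924 [wait]  node(2,1) S=149.6700 payoff=0.0000 vs cont=2.6393 → 2.6393 [wait]  node(2,2) S=197.3855 payoff=0.0000 vs cont=0.3068 → 0.3068 [wait]  ⇒ S*(2)=-
t_1: node(1,0) S=130.3300 payoff=0.0000 vs cont=6.5308 → 6.5308 [wait]  node(1,1) S=171.8799 payoff=0.0000 vs cont=1.5113 → 1.5113 [wait]  ⇒ S*(1)=-
t_0: node(0,0) S=149.6700 payoff=0.0000 vs cont=4.0988 → 4.0988 [wait]  ⇒ S*(0)=-

price = 4.0988
boundary = - - - - - 74.9348 86.0545
tree:
4.0988
6.5308 1.5113
10.1924 2.6393 0.3068
15.5031 4.5562 0.5932 0.0000
22.8227 7.7515 1.1472 0.0000 0.0000
32.1852 12.9416 2.2184 0.0000 0.0000 0.0000
41.8681 21.0655 4.2898 0.0000 0.0000 0.0000 0.0000
50.2998 32.1852 8.2956 0.0000 0.0000 0.0000 0.0000 0.0000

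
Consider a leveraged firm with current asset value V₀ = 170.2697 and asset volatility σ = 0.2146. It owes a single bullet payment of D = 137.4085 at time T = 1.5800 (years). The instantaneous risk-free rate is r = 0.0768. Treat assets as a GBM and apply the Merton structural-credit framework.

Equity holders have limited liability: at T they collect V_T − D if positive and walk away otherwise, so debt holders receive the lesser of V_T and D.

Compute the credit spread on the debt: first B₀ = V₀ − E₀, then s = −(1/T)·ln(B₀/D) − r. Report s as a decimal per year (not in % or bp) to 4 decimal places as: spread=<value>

Apply the equity-as-call identities (strike 137.4085, horizon 1.5800 years):
d₁ = [ln(V₀/D) + (r + σ²/2)T] / (σ√T)
   = [ln(170.2697/137.4085) + (0.0768 + 0.5·0.2146²)·1.5800] / (0.2146·√1.5800)
   = [0.214425 + 0.157726] / 0.269748 = 1.379626
d₂ = d₁ − σ√T = 1.379626 − 0.269748 = 1.109878
N(d₁) = 0.916149,  N(d₂) = 0.866474,  e^(−rT) = 0.885729
E₀ = V₀·N(d₁) − D·e^(−rT)·N(d₂)
   = 170.2697·0.916149 − 137.4085·0.885729·0.866474 = 50.536695
B₀ = V₀ − E₀ = 170.2697 − 50.536695 = 119.733005
spread = −(1/T)·ln(B₀/D) − r = −(1/1.5800)·ln(119.733005/137.4085) − 0.0768 = 0.01034806

spread=0.0103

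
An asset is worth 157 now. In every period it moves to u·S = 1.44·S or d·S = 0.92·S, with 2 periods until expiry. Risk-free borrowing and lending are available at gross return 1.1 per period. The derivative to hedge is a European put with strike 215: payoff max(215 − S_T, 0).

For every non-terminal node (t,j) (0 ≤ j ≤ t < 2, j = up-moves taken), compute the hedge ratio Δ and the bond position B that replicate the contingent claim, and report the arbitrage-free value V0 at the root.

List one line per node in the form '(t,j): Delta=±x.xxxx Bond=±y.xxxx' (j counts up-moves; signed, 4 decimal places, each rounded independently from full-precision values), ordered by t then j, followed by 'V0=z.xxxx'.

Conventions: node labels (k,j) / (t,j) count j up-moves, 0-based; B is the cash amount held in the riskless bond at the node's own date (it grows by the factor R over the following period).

Risk-neutral probability p* = (R−d)/(u−d) = (1.1−0.92)/(1.44−0.92) = 0.3462.
Payoffs at expiry: V(2,0)=82.1152, V(2,1)=7.0064, V(2,2)=0.0000
Node (1,0) S=144.4400: V=(p*·7.0064+(1−p*)·82.1152)/1.1=51.0145; Δ=(7.0064−82.1152)/(207.9936−132.8848)=-1.0000; B=V−Δ·S=195.4545
Node (1,1) S=226.0800: V=(p*·0.0000+(1−p*)·7.0064)/1.1=4.1646; Δ=(0.0000−7.0064)/(325.5552−207.9936)=-0.0596; B=V−Δ·S=17.6385
Node (0,0) S=157.0000: V=(p*·4.1646+(1−p*)·51.0145)/1.1=31.6339; Δ=(4.1646−51.0145)/(226.0800−144.4400)=-0.5739; B=V−Δ·S=121.7298
Sanity check at the root: Δ(0,0)·S0 + B(0,0) reproduces V0 = 31.6339.

(0,0): Delta=-0.5739 Bond=121.7298
(1,0): Delta=-1.0000 Bond=195.4545
(1,1): Delta=-0.0596 Bond=17.6385
V0=31.6339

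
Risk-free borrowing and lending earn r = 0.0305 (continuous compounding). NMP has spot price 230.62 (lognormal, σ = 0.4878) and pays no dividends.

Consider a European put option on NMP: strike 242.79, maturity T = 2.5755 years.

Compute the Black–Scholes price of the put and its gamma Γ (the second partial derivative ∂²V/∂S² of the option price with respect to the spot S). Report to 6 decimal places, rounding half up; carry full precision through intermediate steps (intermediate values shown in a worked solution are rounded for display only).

σ√T = 0.4878·√2.5755 = 0.782839
d₁ = (ln(S/K) + (r+σ²/2)T) / (σ√T) = (ln(230.62/242.79) + (0.0305+0.4878²/2)·2.5755) / 0.782839 = (-0.051426 + 0.384971) / 0.782839 = 0.426072
d₂ = d₁ − σ√T = 0.426072 − 0.782839 = -0.356767
e^{−rT} = 0.924453
N(−d₁) = 0.335028,  N(−d₂) = 0.639367
Put price V = K·e^{−rT}·N(−d₂) − S·N(−d₁) = 143.504649 − 77.264090 = 66.240559
φ(d₁) = (1/√(2π))·e^{−d₁²/2} = 0.364326
Γ = φ(d₁) / (S·σ·√T) = 0.002018

price = 66.240559
Γ = 0.002018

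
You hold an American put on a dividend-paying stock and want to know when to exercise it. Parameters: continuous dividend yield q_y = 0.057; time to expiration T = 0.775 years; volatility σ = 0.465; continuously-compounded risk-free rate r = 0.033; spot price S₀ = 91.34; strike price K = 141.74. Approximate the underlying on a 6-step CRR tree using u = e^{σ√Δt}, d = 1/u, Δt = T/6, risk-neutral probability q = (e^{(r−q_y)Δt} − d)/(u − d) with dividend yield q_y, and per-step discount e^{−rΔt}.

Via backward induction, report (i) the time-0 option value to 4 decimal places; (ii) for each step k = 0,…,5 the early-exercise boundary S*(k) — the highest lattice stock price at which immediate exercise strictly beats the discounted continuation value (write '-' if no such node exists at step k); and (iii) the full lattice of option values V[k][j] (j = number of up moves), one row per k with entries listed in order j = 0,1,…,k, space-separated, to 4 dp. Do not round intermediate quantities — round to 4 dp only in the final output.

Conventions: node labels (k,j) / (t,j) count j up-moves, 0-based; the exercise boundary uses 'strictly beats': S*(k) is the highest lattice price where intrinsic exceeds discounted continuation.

Δt=0.12917  u=1.18190  d=0.84610  q=0.44910  discount=0.99575
step 6 (expiry): payoffs max(K−S,0) = 108.2291 94.9294 76.3513 50.4000 14.1492 0.0000 0.0000
step 5: (k=5,j=0): S=39.6063, K−S=102.1337, hold=101.8213 ⇒ V=102.1337 exercise | (k=5,j=1): S=55.3252, K−S=86.4148, hold=86.2177 ⇒ V=86.4148 exercise | (k=5,j=2): S=77.2826, K−S=64.4574, hold=64.4214 ⇒ V=64.4574 exercise | (k=5,j=3): S=107.9544, K−S=33.7856, hold=33.9746 ⇒ V=33.9746 continue | (k=5,j=4): S=150.7991, K−S=0.0000, hold=7.7616 ⇒ V=7.7616 continue | (k=5,j=5): S=210.6480, K−S=0.0000, hold=0.0000 ⇒ V=0.0000 continue  boundary S*=77.2826
step 4: (k=4,j=0): S=46.8106, K−S=94.9294, hold=94.6699 ⇒ V=94.9294 exercise | (k=4,j=1): S=65.3887, K−S=76.3513, hold=76.2281 ⇒ V=76.3513 exercise | (k=4,j=2): S=91.3400, K−S=50.4000, hold=50.5517 ⇒ V=50.5517 continue | (k=4,j=3): S=127.5908, K−S=14.1492, hold=22.1079 ⇒ V=22.1079 continue | (k=4,j=4): S=178.2289, K−S=0.0000, hold=4.2577 ⇒ V=4.2577 continue  boundary S*=65.3887
step 3: (k=3,j=0): S=55.3252, K−S=86.4148, hold=86.2177 ⇒ V=86.4148 exercise | (k=3,j=1): S=77.2826, K−S=64.4574, hold=64.4892 ⇒ V=64.4892 continue | (k=3,j=2): S=107.9544, K−S=33.7856, hold=37.6169 ⇒ V=37.6169 continue | (k=3,j=3): S=150.7991, K−S=0.0000, hold=14.0315 ⇒ V=14.0315 continue  boundary S*=55.3252
step 2: (k=2,j=0): S=65.3887, K−S=76.3513, hold=76.2423 ⇒ V=76.3513 exercise | (k=2,j=1): S=91.3400, K−S=50.4000, hold=52.1979 ⇒ V=52.1979 continue | (k=2,j=2): S=127.5908, K−S=14.1492, hold=26.9098 ⇒ V=26.9098 continue  boundary S*=65.3887
step 1: (k=1,j=0): S=77.2826, K−S=64.4574, hold=65.2254 ⇒ V=65.2254 continue | (k=1,j=1): S=107.9544, K−S=33.7856, hold=40.6673 ⇒ V=40.6673 continue  boundary S*=-
step 0: (k=0,j=0): S=91.3400, K−S=50.4000, hold=53.9659 ⇒ V=53.9659 continue  boundary S*=-

price = 53.9659
boundary = - - 65.3887 55.3252 65.3887 77.2826
tree:
53.9659
65.2254 40.6673
76.3513 52.1979 26.9098
86.4148 64.4892 37.6169 14.0315
94.9294 76.3513 50.5517 22.1079 4.2577
102.1337 86.4148 64.4574 33.9746 7.7616 0.0000
108.2291 94.9294 76.3513 50.4000 14.1492 0.0000 0.0000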